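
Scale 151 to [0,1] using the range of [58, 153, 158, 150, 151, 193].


min=58, max=193
(151-58)/(193-58) = 93/135 = 0.6889

0.6889


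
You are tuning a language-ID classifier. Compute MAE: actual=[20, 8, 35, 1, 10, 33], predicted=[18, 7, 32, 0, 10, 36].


Absolute errors: |20-18|=2, |8-7|=1, |35-32|=3, |1-0|=1, |10-10|=0, |33-36|=3
Sum = 10
MAE = 10/6 = 5/3

5/3


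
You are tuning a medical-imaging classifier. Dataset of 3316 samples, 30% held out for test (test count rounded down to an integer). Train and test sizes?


Test = ⌊3316·30/100⌋ = 994
Train = 3316 - 994 = 2322

Train: 2322, Test: 994


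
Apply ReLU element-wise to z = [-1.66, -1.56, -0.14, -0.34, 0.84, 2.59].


ReLU(-1.66) = max(0, -1.66) = 0.0
ReLU(-1.56) = max(0, -1.56) = 0.0
ReLU(-0.14) = max(0, -0.14) = 0.0
ReLU(-0.34) = max(0, -0.34) = 0.0
ReLU(0.84) = max(0, 0.84) = 0.84
ReLU(2.59) = max(0, 2.59) = 2.59
result = [0.0, 0.0, 0.0, 0.0, 0.84, 2.59]

[0.0, 0.0, 0.0, 0.0, 0.84, 2.59]


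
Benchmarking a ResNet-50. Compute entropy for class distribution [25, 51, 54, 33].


Probabilities: [25/163, 51/163, 54/163, 33/163] ≈ [0.1534, 0.3129, 0.3313, 0.2025]
H = -((25/163)·log₂(25/163) + (51/163)·log₂(51/163) + (54/163)·log₂(54/163) + (33/163)·log₂(33/163))
  = 1.9339 bits

1.9339 bits


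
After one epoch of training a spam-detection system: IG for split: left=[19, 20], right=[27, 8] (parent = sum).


Parent = [46, 28], H_parent = 0.9569
H_left = 0.9995 (n=39), H_right = 0.7755 (n=35)
H_children = (39/74)·0.9995 + (35/74)·0.7755 = 0.8936
IG = 0.9569 - 0.8936 = 0.0633

0.0633


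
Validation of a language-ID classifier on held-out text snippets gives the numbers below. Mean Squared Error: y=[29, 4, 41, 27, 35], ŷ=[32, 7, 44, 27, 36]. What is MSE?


Squared errors: (29-32)²=9, (4-7)²=9, (41-44)²=9, (27-27)²=0, (35-36)²=1
Sum = 28
MSE = 28/5 = 28/5

28/5


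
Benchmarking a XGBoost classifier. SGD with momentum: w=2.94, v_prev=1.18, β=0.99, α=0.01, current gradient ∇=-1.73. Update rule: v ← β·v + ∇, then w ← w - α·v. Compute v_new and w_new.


v_new = 0.99·1.18 - 1.73 = 1.1682 - 1.73 = -0.5618
w_new = 2.94 - 0.01·-0.5618 = 2.94 + 0.005618 = 2.945618

v_new=-0.5618, w_new=2.945618


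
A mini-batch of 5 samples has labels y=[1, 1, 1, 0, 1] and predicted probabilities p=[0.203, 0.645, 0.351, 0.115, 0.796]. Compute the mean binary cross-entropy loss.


L[0] = -ln(0.203) = 1.5945
L[1] = -ln(0.645) = 0.4385
L[2] = -ln(0.351) = 1.047
L[3] = -ln(1-0.115) = -ln(0.885) = 0.1222
L[4] = -ln(0.796) = 0.2282
mean = (1.5945 + 0.4385 + 1.047 + 0.1222 + 0.2282)/5 = 0.6861

0.6861


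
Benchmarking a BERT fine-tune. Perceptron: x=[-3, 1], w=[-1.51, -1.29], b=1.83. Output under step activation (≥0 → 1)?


z = (-3)·(-1.51) + (1)·(-1.29) + 1.83
  = 5.07
step(z) = 1 (z≥0)

1


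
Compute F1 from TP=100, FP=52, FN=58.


Precision = 100/152 = 0.6579
Recall = 100/158 = 0.6329
F1 = 2·P·R/(P+R) = 2·TP/(2·TP+FP+FN) = 200/(200+52+58) = 200/310 = 0.6452

0.6452


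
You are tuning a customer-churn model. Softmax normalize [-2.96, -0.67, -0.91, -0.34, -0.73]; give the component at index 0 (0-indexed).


Exponentials: e^-2.96=0.0518, e^-0.67=0.5117, e^-0.91=0.4025, e^-0.34=0.7118, e^-0.73=0.4819
Sum = 2.1597
Softmax = [0.024, 0.2369, 0.1864, 0.3296, 0.2231]
p[0] = 0.0518/2.1597 = 0.024

0.024


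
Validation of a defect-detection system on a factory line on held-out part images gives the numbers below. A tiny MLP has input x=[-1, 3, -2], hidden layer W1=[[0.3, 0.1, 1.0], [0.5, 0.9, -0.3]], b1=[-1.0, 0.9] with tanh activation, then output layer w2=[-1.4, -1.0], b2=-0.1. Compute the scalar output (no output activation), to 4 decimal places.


z1[0] = (0.3)·(-1) + (0.1)·(3) + (1.0)·(-2) - 1.0 = -3.0
z1[1] = (0.5)·(-1) + (0.9)·(3) + (-0.3)·(-2) + 0.9 = 3.7
h = tanh(z1) = [-0.9951, 0.9988]
output = (-1.4)·(-0.9951) + (-1.0)·(0.9988) - 0.1 = 0.2943

0.2943


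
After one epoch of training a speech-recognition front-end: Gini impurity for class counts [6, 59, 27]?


Probabilities: [6/92, 59/92, 27/92] ≈ [0.0652, 0.6413, 0.2935]
Σpᵢ² = (36 + 3481 + 729)/92² = 4246/8464
Gini = 1 - Σpᵢ² = 1 - 4246/8464 = 0.4983

0.4983


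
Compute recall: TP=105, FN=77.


Recall = TP/(TP+FN)
= 105/(105+77)
= 105/182 = 57.69%

57.69%


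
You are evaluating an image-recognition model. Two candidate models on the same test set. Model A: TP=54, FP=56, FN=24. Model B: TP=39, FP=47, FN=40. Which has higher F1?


Model A: P=54/110=0.4909, R=54/78=0.6923, F1=2PR/(P+R)=2TP/(2TP+FP+FN)=108/188=0.5745
Model B: P=39/86=0.4535, R=39/79=0.4937, F1=2PR/(P+R)=2TP/(2TP+FP+FN)=78/165=0.4727
0.5745 > 0.4727 → Model A

Model A


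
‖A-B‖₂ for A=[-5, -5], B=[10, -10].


d = √((-5-10)² + (-5+ 10)²)
  = √(225 + 25)
  = √250 = 15.8114

15.8114


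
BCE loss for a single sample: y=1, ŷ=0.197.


BCE = -[y·ln(p) + (1-y)·ln(1-p)]
= -1·ln(0.197) - 0
= -ln(0.197) = 1.6246

1.6246


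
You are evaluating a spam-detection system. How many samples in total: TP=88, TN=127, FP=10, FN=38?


Total = TP + TN + FP + FN
= 88 + 127 + 10 + 38
= 263
(Predicted positive: 98, predicted negative: 165)

263


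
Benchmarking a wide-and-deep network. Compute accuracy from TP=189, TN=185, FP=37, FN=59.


Accuracy = (TP+TN)/(TP+TN+FP+FN)
= (189+185)/(470)
= 374/470 = 79.57%

79.57%


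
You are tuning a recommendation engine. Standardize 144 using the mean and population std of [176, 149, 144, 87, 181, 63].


μ = 133.3333, σ = 43.866
z = (144 - 133.3333)/43.866 = 0.2432

0.2432


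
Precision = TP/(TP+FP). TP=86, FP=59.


Precision = TP/(TP+FP)
= 86/(86+59)
= 86/145 = 59.31%

59.31%


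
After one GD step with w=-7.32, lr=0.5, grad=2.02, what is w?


w_new = w - α·∇
= -7.32 - 0.5·2.02
= -7.32 - 1.01
= -8.33

-8.33


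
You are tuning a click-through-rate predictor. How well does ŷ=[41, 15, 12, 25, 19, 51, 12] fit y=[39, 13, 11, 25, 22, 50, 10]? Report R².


ȳ = 24.2857
SS_res = Σ(y-ŷ)² = 23
SS_tot = Σ(y-ȳ)² = 1391.43
R² = 1 - SS_res/SS_tot = 1 - 0.0165 = 0.9835

0.9835


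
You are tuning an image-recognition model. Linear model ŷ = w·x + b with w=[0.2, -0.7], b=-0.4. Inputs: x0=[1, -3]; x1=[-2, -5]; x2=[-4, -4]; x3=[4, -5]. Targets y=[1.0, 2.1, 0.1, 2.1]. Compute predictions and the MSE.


ŷ0 = (0.2)·(1) + (-0.7)·(-3) - 0.4 = 1.9
ŷ1 = (0.2)·(-2) + (-0.7)·(-5) - 0.4 = 2.7
ŷ2 = (0.2)·(-4) + (-0.7)·(-4) - 0.4 = 1.6
ŷ3 = (0.2)·(4) + (-0.7)·(-5) - 0.4 = 3.9
errors² = [0.81, 0.36, 2.25, 3.24]
MSE = 6.6600/4 = 1.665

1.665


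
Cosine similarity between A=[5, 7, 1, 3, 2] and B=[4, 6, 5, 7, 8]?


A·B = 5·4 + 7·6 + 1·5 + 3·7 + 2·8 = 104
‖A‖ = √88 = 9.3808, ‖B‖ = √190 = 13.784
cos = 104/(√88·√190) = 104/√16720 = 0.8043

0.8043


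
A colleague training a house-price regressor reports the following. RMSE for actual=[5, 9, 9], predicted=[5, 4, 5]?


MSE = 41/3 = 13.6667
RMSE = √(41/3) = 3.6968

3.6968


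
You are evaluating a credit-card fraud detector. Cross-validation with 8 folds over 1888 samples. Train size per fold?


Fold size = 1888/8 = 236
Training per fold = 1888 - 236 = 1652

1652


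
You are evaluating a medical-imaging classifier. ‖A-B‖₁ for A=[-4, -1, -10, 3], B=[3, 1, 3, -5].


d = |-4-3| + |-1-1| + |-10-3| + |3+ 5|
  = 7 + 2 + 13 + 8
  = 30

30


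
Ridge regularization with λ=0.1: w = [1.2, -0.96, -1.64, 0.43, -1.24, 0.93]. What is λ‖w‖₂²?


‖w‖₂² = (1.2)² + (-0.96)² + (-1.64)² + (0.43)² + (-1.24)² + (0.93)²
     = 1.44 + 0.9216 + 2.6896 + 0.1849 + 1.5376 + 0.8649
     = 7.6386
λ·‖w‖₂² = 0.1·7.6386 = 0.76386

0.76386


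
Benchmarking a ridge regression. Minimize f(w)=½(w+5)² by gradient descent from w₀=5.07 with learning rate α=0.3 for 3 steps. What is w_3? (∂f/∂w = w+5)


step 1: grad = 5.07+5 = 10.07; w = 5.07 - 0.3·(10.07) = 2.049
step 2: grad = 2.049+5 = 7.049; w = 2.049 - 0.3·(7.049) = -0.0657
step 3: grad = -0.0657+5 = 4.9343; w = -0.0657 - 0.3·(4.9343) = -1.54599

-1.54599


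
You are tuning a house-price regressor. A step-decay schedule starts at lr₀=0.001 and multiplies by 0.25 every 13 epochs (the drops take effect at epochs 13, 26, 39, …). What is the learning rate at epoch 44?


n_drops = ⌊44/13⌋ = 3
lr = 0.001·0.25^3 = 0.001·0.015625 = 0.000015625

0.000015625


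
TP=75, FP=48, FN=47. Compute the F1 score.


Precision = 75/123 = 0.6098
Recall = 75/122 = 0.6148
F1 = 2·P·R/(P+R) = 2·TP/(2·TP+FP+FN) = 150/(150+48+47) = 150/245 = 0.6122

0.6122


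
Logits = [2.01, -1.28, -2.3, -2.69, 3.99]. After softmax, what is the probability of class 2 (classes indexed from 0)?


Exponentials: e^2.01=7.4633, e^-1.28=0.278, e^-2.3=0.1003, e^-2.69=0.0679, e^3.99=54.0549
Sum = 61.9644
Softmax = [0.1204, 0.0045, 0.0016, 0.0011, 0.8724]
p[2] = 0.1003/61.9644 = 0.0016

0.0016


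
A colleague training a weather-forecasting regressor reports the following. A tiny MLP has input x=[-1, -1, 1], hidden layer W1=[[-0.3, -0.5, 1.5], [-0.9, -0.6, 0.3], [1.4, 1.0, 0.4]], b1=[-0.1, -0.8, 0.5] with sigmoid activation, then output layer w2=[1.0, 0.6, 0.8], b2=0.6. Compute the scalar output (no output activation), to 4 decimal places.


z1[0] = (-0.3)·(-1) + (-0.5)·(-1) + (1.5)·(1) - 0.1 = 2.2
z1[1] = (-0.9)·(-1) + (-0.6)·(-1) + (0.3)·(1) - 0.8 = 1.0
z1[2] = (1.4)·(-1) + (1.0)·(-1) + (0.4)·(1) + 0.5 = -1.5
h = sigmoid(z1) = [0.9002, 0.7311, 0.1824]
output = (1.0)·(0.9002) + (0.6)·(0.7311) + (0.8)·(0.1824) + 0.6 = 2.0848

2.0848


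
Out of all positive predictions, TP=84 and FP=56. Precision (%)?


Precision = TP/(TP+FP)
= 84/(84+56)
= 84/140 = 60.0%

60.0%


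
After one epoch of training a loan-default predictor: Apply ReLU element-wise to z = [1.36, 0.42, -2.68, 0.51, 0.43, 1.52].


ReLU(1.36) = max(0, 1.36) = 1.36
ReLU(0.42) = max(0, 0.42) = 0.42
ReLU(-2.68) = max(0, -2.68) = 0.0
ReLU(0.51) = max(0, 0.51) = 0.51
ReLU(0.43) = max(0, 0.43) = 0.43
ReLU(1.52) = max(0, 1.52) = 1.52
result = [1.36, 0.42, 0.0, 0.51, 0.43, 1.52]

[1.36, 0.42, 0.0, 0.51, 0.43, 1.52]


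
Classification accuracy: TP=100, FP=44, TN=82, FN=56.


Accuracy = (TP+TN)/(TP+TN+FP+FN)
= (100+82)/(282)
= 182/282 = 64.54%

64.54%


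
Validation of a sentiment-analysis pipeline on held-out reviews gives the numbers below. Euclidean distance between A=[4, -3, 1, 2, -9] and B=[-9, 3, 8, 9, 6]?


d = √((4+ 9)² + (-3-3)² + (1-8)² + (2-9)² + (-9-6)²)
  = √(169 + 36 + 49 + 49 + 225)
  = √528 = 22.9783

22.9783


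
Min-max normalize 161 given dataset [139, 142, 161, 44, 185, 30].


min=30, max=185
(161-30)/(185-30) = 131/155 = 0.8452

0.8452


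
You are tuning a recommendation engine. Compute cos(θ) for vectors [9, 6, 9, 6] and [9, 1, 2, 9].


A·B = 9·9 + 6·1 + 9·2 + 6·9 = 159
‖A‖ = √234 = 15.2971, ‖B‖ = √167 = 12.9228
cos = 159/(√234·√167) = 159/√39078 = 0.8043

0.8043


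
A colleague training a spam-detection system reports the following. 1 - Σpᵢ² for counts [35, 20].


Probabilities: [35/55, 20/55] ≈ [0.6364, 0.3636]
Σpᵢ² = (1225 + 400)/55² = 1625/3025
Gini = 1 - Σpᵢ² = 1 - 1625/3025 = 0.4628

0.4628


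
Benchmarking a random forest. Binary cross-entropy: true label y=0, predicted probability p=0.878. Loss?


BCE = -[y·ln(p) + (1-y)·ln(1-p)]
= -0 - 1·ln(1-0.878)
= -ln(0.122) = 2.1037

2.1037


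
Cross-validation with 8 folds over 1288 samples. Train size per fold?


Fold size = 1288/8 = 161
Training per fold = 1288 - 161 = 1127

1127


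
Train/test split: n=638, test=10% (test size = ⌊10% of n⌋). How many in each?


Test = ⌊638·10/100⌋ = 63
Train = 638 - 63 = 575

Train: 575, Test: 63


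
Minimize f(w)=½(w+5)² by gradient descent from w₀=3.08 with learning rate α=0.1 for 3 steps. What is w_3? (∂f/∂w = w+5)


step 1: grad = 3.08+5 = 8.08; w = 3.08 - 0.1·(8.08) = 2.272
step 2: grad = 2.272+5 = 7.272; w = 2.272 - 0.1·(7.272) = 1.5448
step 3: grad = 1.5448+5 = 6.5448; w = 1.5448 - 0.1·(6.5448) = 0.89032

0.89032


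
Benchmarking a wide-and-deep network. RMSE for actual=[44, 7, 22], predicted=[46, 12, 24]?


MSE = 33/3 = 11
RMSE = √(33/3) = 3.3166

3.3166


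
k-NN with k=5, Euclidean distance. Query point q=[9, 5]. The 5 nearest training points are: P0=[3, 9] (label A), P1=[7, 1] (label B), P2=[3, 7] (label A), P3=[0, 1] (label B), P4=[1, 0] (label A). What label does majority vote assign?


d(q,P0) = 7.2111  (label A)
d(q,P1) = 4.4721  (label B)
d(q,P2) = 6.3246  (label A)
d(q,P3) = 9.8489  (label B)
d(q,P4) = 9.434  (label A)
Votes: A=3, B=2
Majority → A

A


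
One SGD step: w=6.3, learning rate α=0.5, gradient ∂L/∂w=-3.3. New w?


w_new = w - α·∇
= 6.3 - 0.5·-3.3
= 6.3 + 1.65
= 7.95

7.95


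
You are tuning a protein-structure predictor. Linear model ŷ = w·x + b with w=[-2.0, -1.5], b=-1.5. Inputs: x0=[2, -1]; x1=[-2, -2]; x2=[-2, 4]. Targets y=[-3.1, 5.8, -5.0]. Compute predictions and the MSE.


ŷ0 = (-2.0)·(2) + (-1.5)·(-1) - 1.5 = -4.0
ŷ1 = (-2.0)·(-2) + (-1.5)·(-2) - 1.5 = 5.5
ŷ2 = (-2.0)·(-2) + (-1.5)·(4) - 1.5 = -3.5
errors² = [0.81, 0.09, 2.25]
MSE = 3.1500/3 = 1.05

1.05


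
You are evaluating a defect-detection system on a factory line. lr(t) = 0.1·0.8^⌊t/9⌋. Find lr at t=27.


n_drops = ⌊27/9⌋ = 3
lr = 0.1·0.8^3 = 0.1·0.512 = 0.0512

0.0512


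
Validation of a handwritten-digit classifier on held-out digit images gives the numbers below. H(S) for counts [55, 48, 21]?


Probabilities: [55/124, 48/124, 21/124] ≈ [0.4435, 0.3871, 0.1694]
H = -((55/124)·log₂(55/124) + (48/124)·log₂(48/124) + (21/124)·log₂(21/124))
  = 1.4841 bits

1.4841 bits


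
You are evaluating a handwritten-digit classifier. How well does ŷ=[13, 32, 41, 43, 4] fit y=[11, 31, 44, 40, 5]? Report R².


ȳ = 26.2
SS_res = Σ(y-ŷ)² = 24
SS_tot = Σ(y-ȳ)² = 1210.8
R² = 1 - SS_res/SS_tot = 1 - 0.0198 = 0.9802

0.9802


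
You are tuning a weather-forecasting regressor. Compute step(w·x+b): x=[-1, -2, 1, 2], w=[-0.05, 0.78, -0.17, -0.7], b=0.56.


z = (-1)·(-0.05) + (-2)·(0.78) + (1)·(-0.17) + (2)·(-0.7) + 0.56
  = -2.52
step(z) = 0 (z<0)

0


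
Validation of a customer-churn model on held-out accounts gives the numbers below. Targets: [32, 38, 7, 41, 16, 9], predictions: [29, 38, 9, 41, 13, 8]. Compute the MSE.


Squared errors: (32-29)²=9, (38-38)²=0, (7-9)²=4, (41-41)²=0, (16-13)²=9, (9-8)²=1
Sum = 23
MSE = 23/6 = 23/6

23/6


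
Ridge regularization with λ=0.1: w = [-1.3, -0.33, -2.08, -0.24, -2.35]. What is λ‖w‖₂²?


‖w‖₂² = (-1.3)² + (-0.33)² + (-2.08)² + (-0.24)² + (-2.35)²
     = 1.69 + 0.1089 + 4.3264 + 0.0576 + 5.5225
     = 11.7054
λ·‖w‖₂² = 0.1·11.7054 = 1.17054

1.17054


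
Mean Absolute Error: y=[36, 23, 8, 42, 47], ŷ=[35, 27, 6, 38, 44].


Absolute errors: |36-35|=1, |23-27|=4, |8-6|=2, |42-38|=4, |47-44|=3
Sum = 14
MAE = 14/5 = 14/5

14/5


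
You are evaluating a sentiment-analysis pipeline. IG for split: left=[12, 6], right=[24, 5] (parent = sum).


Parent = [36, 11], H_parent = 0.785
H_left = 0.9183 (n=18), H_right = 0.6632 (n=29)
H_children = (18/47)·0.9183 + (29/47)·0.6632 = 0.7609
IG = 0.785 - 0.7609 = 0.0241

0.0241


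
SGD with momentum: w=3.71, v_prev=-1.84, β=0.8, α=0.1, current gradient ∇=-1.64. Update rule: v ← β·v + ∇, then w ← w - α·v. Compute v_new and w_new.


v_new = 0.8·-1.84 - 1.64 = -1.472 - 1.64 = -3.112
w_new = 3.71 - 0.1·-3.112 = 3.71 + 0.3112 = 4.0212

v_new=-3.112, w_new=4.0212


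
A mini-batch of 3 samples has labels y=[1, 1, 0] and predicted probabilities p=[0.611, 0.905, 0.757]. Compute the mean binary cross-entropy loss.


L[0] = -ln(0.611) = 0.4927
L[1] = -ln(0.905) = 0.0998
L[2] = -ln(1-0.757) = -ln(0.243) = 1.4147
mean = (0.4927 + 0.0998 + 1.4147)/3 = 0.6691

0.6691


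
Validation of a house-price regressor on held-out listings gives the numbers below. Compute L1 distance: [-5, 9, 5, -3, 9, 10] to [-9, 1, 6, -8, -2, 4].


d = |-5+ 9| + |9-1| + |5-6| + |-3+ 8| + |9+ 2| + |10-4|
  = 4 + 8 + 1 + 5 + 11 + 6
  = 35

35


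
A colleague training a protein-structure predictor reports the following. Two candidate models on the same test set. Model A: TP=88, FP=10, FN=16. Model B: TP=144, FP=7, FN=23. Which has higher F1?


Model A: P=88/98=0.898, R=88/104=0.8462, F1=2PR/(P+R)=2TP/(2TP+FP+FN)=176/202=0.8713
Model B: P=144/151=0.9536, R=144/167=0.8623, F1=2PR/(P+R)=2TP/(2TP+FP+FN)=288/318=0.9057
0.8713 < 0.9057 → Model B

Model B


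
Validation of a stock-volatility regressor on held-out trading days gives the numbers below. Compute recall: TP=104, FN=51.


Recall = TP/(TP+FN)
= 104/(104+51)
= 104/155 = 67.1%

67.1%


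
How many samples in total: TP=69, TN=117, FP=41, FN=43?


Total = TP + TN + FP + FN
= 69 + 117 + 41 + 43
= 270
(Predicted positive: 110, predicted negative: 160)

270


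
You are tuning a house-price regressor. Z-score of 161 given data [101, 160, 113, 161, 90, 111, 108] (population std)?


μ = 120.5714, σ = 26.2235
z = (161 - 120.5714)/26.2235 = 1.5417

1.5417


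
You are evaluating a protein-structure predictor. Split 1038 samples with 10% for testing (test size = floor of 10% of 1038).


Test = ⌊1038·10/100⌋ = 103
Train = 1038 - 103 = 935

Train: 935, Test: 103


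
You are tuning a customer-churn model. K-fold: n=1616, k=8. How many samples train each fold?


Fold size = 1616/8 = 202
Training per fold = 1616 - 202 = 1414

1414


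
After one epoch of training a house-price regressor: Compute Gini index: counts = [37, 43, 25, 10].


Probabilities: [37/115, 43/115, 25/115, 10/115] ≈ [0.3217, 0.3739, 0.2174, 0.087]
Σpᵢ² = (1369 + 1849 + 625 + 100)/115² = 3943/13225
Gini = 1 - Σpᵢ² = 1 - 3943/13225 = 0.7019

0.7019


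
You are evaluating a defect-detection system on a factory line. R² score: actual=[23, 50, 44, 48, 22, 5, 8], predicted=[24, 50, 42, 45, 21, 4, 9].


ȳ = 28.5714
SS_res = Σ(y-ŷ)² = 17
SS_tot = Σ(y-ȳ)² = 2127.71
R² = 1 - SS_res/SS_tot = 1 - 0.008 = 0.992

0.992


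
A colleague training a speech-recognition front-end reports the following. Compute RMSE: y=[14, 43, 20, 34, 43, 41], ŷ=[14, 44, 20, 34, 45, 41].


MSE = 5/6 = 0.8333
RMSE = √(5/6) = 0.9129

0.9129


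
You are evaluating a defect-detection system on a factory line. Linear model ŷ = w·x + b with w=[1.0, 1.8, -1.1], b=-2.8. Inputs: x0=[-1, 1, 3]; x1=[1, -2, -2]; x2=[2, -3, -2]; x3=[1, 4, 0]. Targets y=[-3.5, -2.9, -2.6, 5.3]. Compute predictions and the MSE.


ŷ0 = (1.0)·(-1) + (1.8)·(1) + (-1.1)·(3) - 2.8 = -5.3
ŷ1 = (1.0)·(1) + (1.8)·(-2) + (-1.1)·(-2) - 2.8 = -3.2
ŷ2 = (1.0)·(2) + (1.8)·(-3) + (-1.1)·(-2) - 2.8 = -4.0
ŷ3 = (1.0)·(1) + (1.8)·(4) + (-1.1)·(0) - 2.8 = 5.4
errors² = [3.24, 0.09, 1.96, 0.01]
MSE = 5.3000/4 = 1.325

1.325


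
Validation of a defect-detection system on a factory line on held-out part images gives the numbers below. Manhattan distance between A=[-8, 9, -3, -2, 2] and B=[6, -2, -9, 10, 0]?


d = |-8-6| + |9+ 2| + |-3+ 9| + |-2-10| + |2-0|
  = 14 + 11 + 6 + 12 + 2
  = 45

45


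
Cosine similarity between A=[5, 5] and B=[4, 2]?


A·B = 5·4 + 5·2 = 30
‖A‖ = √50 = 7.0711, ‖B‖ = √20 = 4.4721
cos = 30/(√50·√20) = 30/√1000 = 0.9487

0.9487


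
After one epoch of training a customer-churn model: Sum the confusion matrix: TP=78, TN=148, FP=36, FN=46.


Total = TP + TN + FP + FN
= 78 + 148 + 36 + 46
= 308
(Predicted positive: 114, predicted negative: 194)

308


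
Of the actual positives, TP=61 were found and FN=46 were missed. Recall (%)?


Recall = TP/(TP+FN)
= 61/(61+46)
= 61/107 = 57.01%

57.01%


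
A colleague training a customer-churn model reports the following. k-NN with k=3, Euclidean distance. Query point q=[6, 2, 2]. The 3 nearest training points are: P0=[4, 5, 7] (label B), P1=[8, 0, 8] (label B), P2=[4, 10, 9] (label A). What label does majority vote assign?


d(q,P0) = 6.1644  (label B)
d(q,P1) = 6.6332  (label B)
d(q,P2) = 10.8167  (label A)
Votes: A=1, B=2
Majority → B

B


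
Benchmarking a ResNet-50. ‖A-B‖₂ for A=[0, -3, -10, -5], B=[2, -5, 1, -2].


d = √((0-2)² + (-3+ 5)² + (-10-1)² + (-5+ 2)²)
  = √(4 + 4 + 121 + 9)
  = √138 = 11.7473

11.7473


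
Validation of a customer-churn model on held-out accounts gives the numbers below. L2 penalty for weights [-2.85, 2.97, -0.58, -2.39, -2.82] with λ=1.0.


‖w‖₂² = (-2.85)² + (2.97)² + (-0.58)² + (-2.39)² + (-2.82)²
     = 8.1225 + 8.8209 + 0.3364 + 5.7121 + 7.9524
     = 30.9443
λ·‖w‖₂² = 1.0·30.9443 = 30.9443

30.9443


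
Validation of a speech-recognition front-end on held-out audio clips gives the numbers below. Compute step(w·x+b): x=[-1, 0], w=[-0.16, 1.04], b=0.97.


z = (-1)·(-0.16) + (0)·(1.04) + 0.97
  = 1.13
step(z) = 1 (z≥0)

1


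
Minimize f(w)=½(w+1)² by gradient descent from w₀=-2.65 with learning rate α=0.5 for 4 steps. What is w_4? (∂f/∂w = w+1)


step 1: grad = -2.65+1 = -1.65; w = -2.65 - 0.5·(-1.65) = -1.825
step 2: grad = -1.825+1 = -0.825; w = -1.825 - 0.5·(-0.825) = -1.4125
step 3: grad = -1.4125+1 = -0.4125; w = -1.4125 - 0.5·(-0.4125) = -1.20625
step 4: grad = -1.20625+1 = -0.20625; w = -1.20625 - 0.5·(-0.20625) = -1.103125

-1.103125


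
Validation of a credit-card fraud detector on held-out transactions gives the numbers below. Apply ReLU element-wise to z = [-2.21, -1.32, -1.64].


ReLU(-2.21) = max(0, -2.21) = 0.0
ReLU(-1.32) = max(0, -1.32) = 0.0
ReLU(-1.64) = max(0, -1.64) = 0.0
result = [0.0, 0.0, 0.0]

[0.0, 0.0, 0.0]


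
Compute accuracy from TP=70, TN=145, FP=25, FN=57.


Accuracy = (TP+TN)/(TP+TN+FP+FN)
= (70+145)/(297)
= 215/297 = 72.39%

72.39%


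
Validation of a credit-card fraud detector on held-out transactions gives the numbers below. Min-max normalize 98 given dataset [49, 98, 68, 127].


min=49, max=127
(98-49)/(127-49) = 49/78 = 0.6282

0.6282


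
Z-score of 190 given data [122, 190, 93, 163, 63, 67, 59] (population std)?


μ = 108.1429, σ = 48.221
z = (190 - 108.1429)/48.221 = 1.6975

1.6975


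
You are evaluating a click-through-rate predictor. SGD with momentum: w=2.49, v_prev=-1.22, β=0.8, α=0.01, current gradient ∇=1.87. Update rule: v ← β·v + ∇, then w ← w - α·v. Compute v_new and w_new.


v_new = 0.8·-1.22 + 1.87 = -0.976 + 1.87 = 0.894
w_new = 2.49 - 0.01·0.894 = 2.49 - 0.00894 = 2.48106

v_new=0.894, w_new=2.48106


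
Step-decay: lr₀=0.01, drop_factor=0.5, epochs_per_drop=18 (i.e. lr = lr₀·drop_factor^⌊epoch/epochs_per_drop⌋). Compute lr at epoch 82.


n_drops = ⌊82/18⌋ = 4
lr = 0.01·0.5^4 = 0.01·0.0625 = 0.000625

0.000625


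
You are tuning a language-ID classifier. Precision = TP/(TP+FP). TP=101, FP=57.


Precision = TP/(TP+FP)
= 101/(101+57)
= 101/158 = 63.92%

63.92%


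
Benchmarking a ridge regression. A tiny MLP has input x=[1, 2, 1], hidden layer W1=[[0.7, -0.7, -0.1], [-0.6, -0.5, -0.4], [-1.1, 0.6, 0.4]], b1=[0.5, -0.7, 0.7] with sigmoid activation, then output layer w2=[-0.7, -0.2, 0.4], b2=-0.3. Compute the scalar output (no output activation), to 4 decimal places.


z1[0] = (0.7)·(1) + (-0.7)·(2) + (-0.1)·(1) + 0.5 = -0.3
z1[1] = (-0.6)·(1) + (-0.5)·(2) + (-0.4)·(1) - 0.7 = -2.7
z1[2] = (-1.1)·(1) + (0.6)·(2) + (0.4)·(1) + 0.7 = 1.2
h = sigmoid(z1) = [0.4256, 0.063, 0.7685]
output = (-0.7)·(0.4256) + (-0.2)·(0.063) + (0.4)·(0.7685) - 0.3 = -0.3031

-0.3031


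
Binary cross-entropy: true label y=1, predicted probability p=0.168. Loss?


BCE = -[y·ln(p) + (1-y)·ln(1-p)]
= -1·ln(0.168) - 0
= -ln(0.168) = 1.7838

1.7838


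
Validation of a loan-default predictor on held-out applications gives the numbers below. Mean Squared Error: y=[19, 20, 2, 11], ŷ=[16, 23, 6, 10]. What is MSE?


Squared errors: (19-16)²=9, (20-23)²=9, (2-6)²=16, (11-10)²=1
Sum = 35
MSE = 35/4 = 35/4

35/4


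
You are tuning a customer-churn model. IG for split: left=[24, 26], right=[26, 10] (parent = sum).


Parent = [50, 36], H_parent = 0.9808
H_left = 0.9988 (n=50), H_right = 0.8524 (n=36)
H_children = (50/86)·0.9988 + (36/86)·0.8524 = 0.9375
IG = 0.9808 - 0.9375 = 0.0433

0.0433


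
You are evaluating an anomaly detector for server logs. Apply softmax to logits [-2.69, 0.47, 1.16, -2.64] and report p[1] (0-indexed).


Exponentials: e^-2.69=0.0679, e^0.47=1.6, e^1.16=3.1899, e^-2.64=0.0714
Sum = 4.9292
Softmax = [0.0138, 0.3246, 0.6472, 0.0145]
p[1] = 1.6/4.9292 = 0.3246

0.3246


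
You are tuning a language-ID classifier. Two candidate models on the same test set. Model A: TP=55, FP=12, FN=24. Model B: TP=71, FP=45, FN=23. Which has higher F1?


Model A: P=55/67=0.8209, R=55/79=0.6962, F1=2PR/(P+R)=2TP/(2TP+FP+FN)=110/146=0.7534
Model B: P=71/116=0.6121, R=71/94=0.7553, F1=2PR/(P+R)=2TP/(2TP+FP+FN)=142/210=0.6762
0.7534 > 0.6762 → Model A

Model A


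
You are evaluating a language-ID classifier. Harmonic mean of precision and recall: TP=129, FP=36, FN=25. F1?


Precision = 129/165 = 0.7818
Recall = 129/154 = 0.8377
F1 = 2·P·R/(P+R) = 2·TP/(2·TP+FP+FN) = 258/(258+36+25) = 258/319 = 0.8088

0.8088


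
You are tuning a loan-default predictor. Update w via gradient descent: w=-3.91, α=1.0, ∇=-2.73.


w_new = w - α·∇
= -3.91 - 1.0·-2.73
= -3.91 + 2.73
= -1.18

-1.18


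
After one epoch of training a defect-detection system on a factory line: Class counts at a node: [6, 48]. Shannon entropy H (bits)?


Probabilities: [6/54, 48/54] ≈ [0.1111, 0.8889]
H = -((6/54)·log₂(6/54) + (48/54)·log₂(48/54))
  = 0.5033 bits

0.5033 bits


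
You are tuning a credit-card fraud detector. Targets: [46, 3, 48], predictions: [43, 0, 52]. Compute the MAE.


Absolute errors: |46-43|=3, |3-0|=3, |48-52|=4
Sum = 10
MAE = 10/3 = 10/3

10/3


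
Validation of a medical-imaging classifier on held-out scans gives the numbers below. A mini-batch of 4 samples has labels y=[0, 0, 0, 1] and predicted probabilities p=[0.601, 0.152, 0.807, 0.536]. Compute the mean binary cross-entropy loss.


L[0] = -ln(1-0.601) = -ln(0.399) = 0.9188
L[1] = -ln(1-0.152) = -ln(0.848) = 0.1649
L[2] = -ln(1-0.807) = -ln(0.193) = 1.6451
L[3] = -ln(0.536) = 0.6236
mean = (0.9188 + 0.1649 + 1.6451 + 0.6236)/4 = 0.8381

0.8381


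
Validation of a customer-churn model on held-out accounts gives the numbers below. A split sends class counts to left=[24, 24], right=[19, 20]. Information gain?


Parent = [43, 44], H_parent = 0.9999
H_left = 1 (n=48), H_right = 0.9995 (n=39)
H_children = (48/87)·1 + (39/87)·0.9995 = 0.9998
IG = 0.9999 - 0.9998 = 0.0001

0.0001


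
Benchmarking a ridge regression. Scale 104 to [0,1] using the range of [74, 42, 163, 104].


min=42, max=163
(104-42)/(163-42) = 62/121 = 0.5124

0.5124


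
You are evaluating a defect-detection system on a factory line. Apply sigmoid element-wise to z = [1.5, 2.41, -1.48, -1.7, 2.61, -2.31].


σ(1.5) = 1/(1+e^-1.5) = 0.8176
σ(2.41) = 1/(1+e^-2.41) = 0.9176
σ(-1.48) = 1/(1+e^1.48) = 0.1854
σ(-1.7) = 1/(1+e^1.7) = 0.1545
σ(2.61) = 1/(1+e^-2.61) = 0.9315
σ(-2.31) = 1/(1+e^2.31) = 0.0903
result = [0.8176, 0.9176, 0.1854, 0.1545, 0.9315, 0.0903]

[0.8176, 0.9176, 0.1854, 0.1545, 0.9315, 0.0903]


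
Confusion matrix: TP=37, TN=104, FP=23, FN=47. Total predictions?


Total = TP + TN + FP + FN
= 37 + 104 + 23 + 47
= 211
(Predicted positive: 60, predicted negative: 151)

211


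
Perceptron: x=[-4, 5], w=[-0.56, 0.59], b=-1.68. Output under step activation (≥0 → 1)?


z = (-4)·(-0.56) + (5)·(0.59) - 1.68
  = 3.51
step(z) = 1 (z≥0)

1


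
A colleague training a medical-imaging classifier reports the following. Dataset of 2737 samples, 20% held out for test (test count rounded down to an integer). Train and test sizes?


Test = ⌊2737·20/100⌋ = 547
Train = 2737 - 547 = 2190

Train: 2190, Test: 547


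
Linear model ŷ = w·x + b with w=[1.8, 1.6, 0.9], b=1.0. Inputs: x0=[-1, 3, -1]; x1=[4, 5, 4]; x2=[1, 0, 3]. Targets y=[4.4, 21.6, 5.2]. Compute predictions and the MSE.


ŷ0 = (1.8)·(-1) + (1.6)·(3) + (0.9)·(-1) + 1.0 = 3.1
ŷ1 = (1.8)·(4) + (1.6)·(5) + (0.9)·(4) + 1.0 = 19.8
ŷ2 = (1.8)·(1) + (1.6)·(0) + (0.9)·(3) + 1.0 = 5.5
errors² = [1.69, 3.24, 0.09]
MSE = 5.0200/3 = 1.6733

1.6733


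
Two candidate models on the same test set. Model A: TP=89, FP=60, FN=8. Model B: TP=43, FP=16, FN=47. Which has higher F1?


Model A: P=89/149=0.5973, R=89/97=0.9175, F1=2PR/(P+R)=2TP/(2TP+FP+FN)=178/246=0.7236
Model B: P=43/59=0.7288, R=43/90=0.4778, F1=2PR/(P+R)=2TP/(2TP+FP+FN)=86/149=0.5772
0.7236 > 0.5772 → Model A

Model A


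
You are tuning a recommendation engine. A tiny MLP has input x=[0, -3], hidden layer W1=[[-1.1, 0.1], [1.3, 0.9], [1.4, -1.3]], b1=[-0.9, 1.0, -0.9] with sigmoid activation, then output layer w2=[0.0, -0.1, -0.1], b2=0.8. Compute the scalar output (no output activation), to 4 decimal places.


z1[0] = (-1.1)·(0) + (0.1)·(-3) - 0.9 = -1.2
z1[1] = (1.3)·(0) + (0.9)·(-3) + 1.0 = -1.7
z1[2] = (1.4)·(0) + (-1.3)·(-3) - 0.9 = 3.0
h = sigmoid(z1) = [0.2315, 0.1545, 0.9526]
output = (0.0)·(0.2315) + (-0.1)·(0.1545) + (-0.1)·(0.9526) + 0.8 = 0.6893

0.6893


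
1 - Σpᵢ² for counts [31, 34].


Probabilities: [31/65, 34/65] ≈ [0.4769, 0.5231]
Σpᵢ² = (961 + 1156)/65² = 2117/4225
Gini = 1 - Σpᵢ² = 1 - 2117/4225 = 0.4989

0.4989


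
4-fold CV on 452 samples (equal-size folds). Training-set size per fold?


Fold size = 452/4 = 113
Training per fold = 452 - 113 = 339

339


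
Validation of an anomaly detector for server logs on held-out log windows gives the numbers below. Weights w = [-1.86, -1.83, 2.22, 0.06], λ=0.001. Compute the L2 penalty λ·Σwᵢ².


‖w‖₂² = (-1.86)² + (-1.83)² + (2.22)² + (0.06)²
     = 3.4596 + 3.3489 + 4.9284 + 0.0036
     = 11.7405
λ·‖w‖₂² = 0.001·11.7405 = 0.011741

0.011741


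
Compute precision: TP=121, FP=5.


Precision = TP/(TP+FP)
= 121/(121+5)
= 121/126 = 96.03%

96.03%


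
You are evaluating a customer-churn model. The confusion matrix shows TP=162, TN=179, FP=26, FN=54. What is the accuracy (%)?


Accuracy = (TP+TN)/(TP+TN+FP+FN)
= (162+179)/(421)
= 341/421 = 81.0%

81.0%


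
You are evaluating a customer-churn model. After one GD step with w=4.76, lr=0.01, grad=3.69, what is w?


w_new = w - α·∇
= 4.76 - 0.01·3.69
= 4.76 - 0.0369
= 4.7231

4.7231


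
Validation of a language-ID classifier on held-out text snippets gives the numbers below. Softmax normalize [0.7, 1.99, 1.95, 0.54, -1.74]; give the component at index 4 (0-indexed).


Exponentials: e^0.7=2.0138, e^1.99=7.3155, e^1.95=7.0287, e^0.54=1.716, e^-1.74=0.1755
Sum = 18.2495
Softmax = [0.1103, 0.4009, 0.3851, 0.094, 0.0096]
p[4] = 0.1755/18.2495 = 0.0096

0.0096


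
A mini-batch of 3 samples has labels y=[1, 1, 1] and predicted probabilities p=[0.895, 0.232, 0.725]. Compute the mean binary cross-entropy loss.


L[0] = -ln(0.895) = 0.1109
L[1] = -ln(0.232) = 1.461
L[2] = -ln(0.725) = 0.3216
mean = (0.1109 + 1.461 + 0.3216)/3 = 0.6312

0.6312


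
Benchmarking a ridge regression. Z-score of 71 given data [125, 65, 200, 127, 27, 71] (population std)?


μ = 102.5, σ = 55.8443
z = (71 - 102.5)/55.8443 = -0.5641

-0.5641


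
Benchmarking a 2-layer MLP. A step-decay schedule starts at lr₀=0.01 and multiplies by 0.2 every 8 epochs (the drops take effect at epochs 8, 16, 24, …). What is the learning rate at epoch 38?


n_drops = ⌊38/8⌋ = 4
lr = 0.01·0.2^4 = 0.01·0.0016 = 0.000016

0.000016


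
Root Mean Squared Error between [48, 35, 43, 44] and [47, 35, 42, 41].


MSE = 11/4 = 2.75
RMSE = √(11/4) = 1.6583

1.6583


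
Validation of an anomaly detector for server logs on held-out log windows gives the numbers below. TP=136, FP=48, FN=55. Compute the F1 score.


Precision = 136/184 = 0.7391
Recall = 136/191 = 0.712
F1 = 2·P·R/(P+R) = 2·TP/(2·TP+FP+FN) = 272/(272+48+55) = 272/375 = 0.7253

0.7253


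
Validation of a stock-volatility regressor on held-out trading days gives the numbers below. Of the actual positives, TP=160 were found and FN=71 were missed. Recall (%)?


Recall = TP/(TP+FN)
= 160/(160+71)
= 160/231 = 69.26%

69.26%


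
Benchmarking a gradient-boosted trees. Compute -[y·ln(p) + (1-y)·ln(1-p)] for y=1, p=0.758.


BCE = -[y·ln(p) + (1-y)·ln(1-p)]
= -1·ln(0.758) - 0
= -ln(0.758) = 0.2771

0.2771


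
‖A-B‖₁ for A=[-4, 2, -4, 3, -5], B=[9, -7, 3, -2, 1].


d = |-4-9| + |2+ 7| + |-4-3| + |3+ 2| + |-5-1|
  = 13 + 9 + 7 + 5 + 6
  = 40

40


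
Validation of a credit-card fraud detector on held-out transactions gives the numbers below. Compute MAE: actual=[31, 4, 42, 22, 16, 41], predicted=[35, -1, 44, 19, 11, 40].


Absolute errors: |31-35|=4, |4+ 1|=5, |42-44|=2, |22-19|=3, |16-11|=5, |41-40|=1
Sum = 20
MAE = 20/6 = 10/3

10/3


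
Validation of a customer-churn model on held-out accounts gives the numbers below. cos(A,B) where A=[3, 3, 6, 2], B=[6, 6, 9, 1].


A·B = 3·6 + 3·6 + 6·9 + 2·1 = 92
‖A‖ = √58 = 7.6158, ‖B‖ = √154 = 12.4097
cos = 92/(√58·√154) = 92/√8932 = 0.9734

0.9734


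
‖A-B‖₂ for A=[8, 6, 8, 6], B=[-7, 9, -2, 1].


d = √((8+ 7)² + (6-9)² + (8+ 2)² + (6-1)²)
  = √(225 + 9 + 100 + 25)
  = √359 = 18.9473

18.9473


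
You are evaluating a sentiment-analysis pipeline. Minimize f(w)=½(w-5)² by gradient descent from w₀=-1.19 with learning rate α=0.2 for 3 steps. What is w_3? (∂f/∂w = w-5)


step 1: grad = -1.19-5 = -6.19; w = -1.19 - 0.2·(-6.19) = 0.048
step 2: grad = 0.048-5 = -4.952; w = 0.048 - 0.2·(-4.952) = 1.0384
step 3: grad = 1.0384-5 = -3.9616; w = 1.0384 - 0.2·(-3.9616) = 1.83072

1.83072


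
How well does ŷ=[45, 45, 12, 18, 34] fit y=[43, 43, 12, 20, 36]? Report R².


ȳ = 30.8
SS_res = Σ(y-ŷ)² = 16
SS_tot = Σ(y-ȳ)² = 794.8
R² = 1 - SS_res/SS_tot = 1 - 0.0201 = 0.9799

0.9799


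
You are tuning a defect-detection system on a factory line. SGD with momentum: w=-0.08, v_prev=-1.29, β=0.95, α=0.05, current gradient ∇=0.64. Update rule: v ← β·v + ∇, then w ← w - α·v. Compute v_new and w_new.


v_new = 0.95·-1.29 + 0.64 = -1.2255 + 0.64 = -0.5855
w_new = -0.08 - 0.05·-0.5855 = -0.08 + 0.029275 = -0.050725

v_new=-0.5855, w_new=-0.050725


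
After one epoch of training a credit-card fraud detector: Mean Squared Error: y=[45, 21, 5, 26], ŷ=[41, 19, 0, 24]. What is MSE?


Squared errors: (45-41)²=16, (21-19)²=4, (5-0)²=25, (26-24)²=4
Sum = 49
MSE = 49/4 = 49/4

49/4


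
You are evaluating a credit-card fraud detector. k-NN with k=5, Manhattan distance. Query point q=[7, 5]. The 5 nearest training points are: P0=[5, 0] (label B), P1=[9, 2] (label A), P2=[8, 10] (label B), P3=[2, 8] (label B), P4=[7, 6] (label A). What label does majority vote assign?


d(q,P0) = 7  (label B)
d(q,P1) = 5  (label A)
d(q,P2) = 6  (label B)
d(q,P3) = 8  (label B)
d(q,P4) = 1  (label A)
Votes: A=2, B=3
Majority → B

B


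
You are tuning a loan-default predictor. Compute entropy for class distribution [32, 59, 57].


Probabilities: [32/148, 59/148, 57/148] ≈ [0.2162, 0.3986, 0.3851]
H = -((32/148)·log₂(32/148) + (59/148)·log₂(59/148) + (57/148)·log₂(57/148))
  = 1.5368 bits

1.5368 bits


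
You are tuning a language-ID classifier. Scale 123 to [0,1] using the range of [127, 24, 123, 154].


min=24, max=154
(123-24)/(154-24) = 99/130 = 0.7615

0.7615


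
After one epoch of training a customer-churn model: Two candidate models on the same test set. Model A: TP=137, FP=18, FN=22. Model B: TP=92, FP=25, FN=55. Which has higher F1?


Model A: P=137/155=0.8839, R=137/159=0.8616, F1=2PR/(P+R)=2TP/(2TP+FP+FN)=274/314=0.8726
Model B: P=92/117=0.7863, R=92/147=0.6259, F1=2PR/(P+R)=2TP/(2TP+FP+FN)=184/264=0.697
0.8726 > 0.697 → Model A

Model A


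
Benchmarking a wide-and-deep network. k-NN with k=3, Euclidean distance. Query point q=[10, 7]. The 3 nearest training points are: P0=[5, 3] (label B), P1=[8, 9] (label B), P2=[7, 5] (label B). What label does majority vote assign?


d(q,P0) = 6.4031  (label B)
d(q,P1) = 2.8284  (label B)
d(q,P2) = 3.6056  (label B)
Votes: A=0, B=3
Majority → B

B


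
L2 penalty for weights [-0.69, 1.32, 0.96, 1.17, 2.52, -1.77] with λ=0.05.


‖w‖₂² = (-0.69)² + (1.32)² + (0.96)² + (1.17)² + (2.52)² + (-1.77)²
     = 0.4761 + 1.7424 + 0.9216 + 1.3689 + 6.3504 + 3.1329
     = 13.9923
λ·‖w‖₂² = 0.05·13.9923 = 0.699615

0.699615


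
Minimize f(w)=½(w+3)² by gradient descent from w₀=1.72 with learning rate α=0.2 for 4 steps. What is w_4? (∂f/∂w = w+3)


step 1: grad = 1.72+3 = 4.72; w = 1.72 - 0.2·(4.72) = 0.776
step 2: grad = 0.776+3 = 3.776; w = 0.776 - 0.2·(3.776) = 0.0208
step 3: grad = 0.0208+3 = 3.0208; w = 0.0208 - 0.2·(3.0208) = -0.58336
step 4: grad = -0.58336+3 = 2.41664; w = -0.58336 - 0.2·(2.41664) = -1.066688

-1.066688


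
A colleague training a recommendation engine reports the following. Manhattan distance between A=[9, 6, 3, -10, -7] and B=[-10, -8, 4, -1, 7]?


d = |9+ 10| + |6+ 8| + |3-4| + |-10+ 1| + |-7-7|
  = 19 + 14 + 1 + 9 + 14
  = 57

57


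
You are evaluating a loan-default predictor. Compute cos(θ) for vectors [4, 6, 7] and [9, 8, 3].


A·B = 4·9 + 6·8 + 7·3 = 105
‖A‖ = √101 = 10.0499, ‖B‖ = √154 = 12.4097
cos = 105/(√101·√154) = 105/√15554 = 0.8419

0.8419


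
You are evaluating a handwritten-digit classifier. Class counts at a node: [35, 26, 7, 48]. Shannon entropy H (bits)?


Probabilities: [35/116, 26/116, 7/116, 48/116] ≈ [0.3017, 0.2241, 0.0603, 0.4138]
H = -((35/116)·log₂(35/116) + (26/116)·log₂(26/116) + (7/116)·log₂(7/116) + (48/116)·log₂(48/116))
  = 1.7764 bits

1.7764 bits


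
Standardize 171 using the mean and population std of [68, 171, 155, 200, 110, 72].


μ = 129.3333, σ = 49.6846
z = (171 - 129.3333)/49.6846 = 0.8386

0.8386


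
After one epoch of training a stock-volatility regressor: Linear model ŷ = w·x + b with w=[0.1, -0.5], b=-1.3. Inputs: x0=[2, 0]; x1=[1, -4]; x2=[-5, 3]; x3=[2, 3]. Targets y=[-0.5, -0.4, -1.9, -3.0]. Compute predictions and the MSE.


ŷ0 = (0.1)·(2) + (-0.5)·(0) - 1.3 = -1.1
ŷ1 = (0.1)·(1) + (-0.5)·(-4) - 1.3 = 0.8
ŷ2 = (0.1)·(-5) + (-0.5)·(3) - 1.3 = -3.3
ŷ3 = (0.1)·(2) + (-0.5)·(3) - 1.3 = -2.6
errors² = [0.36, 1.44, 1.96, 0.16]
MSE = 3.9200/4 = 0.98

0.98


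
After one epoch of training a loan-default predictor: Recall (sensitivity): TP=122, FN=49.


Recall = TP/(TP+FN)
= 122/(122+49)
= 122/171 = 71.35%

71.35%


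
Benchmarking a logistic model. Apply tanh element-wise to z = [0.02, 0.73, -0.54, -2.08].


tanh(0.02) = 0.02
tanh(0.73) = 0.6231
tanh(-0.54) = -0.493
tanh(-2.08) = -0.9693
result = [0.02, 0.6231, -0.493, -0.9693]

[0.02, 0.6231, -0.493, -0.9693]


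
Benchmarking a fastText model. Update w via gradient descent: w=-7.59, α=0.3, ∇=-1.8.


w_new = w - α·∇
= -7.59 - 0.3·-1.8
= -7.59 + 0.54
= -7.05

-7.05


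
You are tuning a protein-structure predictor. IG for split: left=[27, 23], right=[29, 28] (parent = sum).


Parent = [56, 51], H_parent = 0.9984
H_left = 0.9954 (n=50), H_right = 0.9998 (n=57)
H_children = (50/107)·0.9954 + (57/107)·0.9998 = 0.9977
IG = 0.9984 - 0.9977 = 0.0007

0.0007


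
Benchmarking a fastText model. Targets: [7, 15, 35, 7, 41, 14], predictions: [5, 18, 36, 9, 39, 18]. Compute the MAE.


Absolute errors: |7-5|=2, |15-18|=3, |35-36|=1, |7-9|=2, |41-39|=2, |14-18|=4
Sum = 14
MAE = 14/6 = 7/3

7/3
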